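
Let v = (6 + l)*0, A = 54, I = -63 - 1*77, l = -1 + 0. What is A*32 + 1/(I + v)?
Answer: 241919/140 ≈ 1728.0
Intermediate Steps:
l = -1
I = -140 (I = -63 - 77 = -140)
v = 0 (v = (6 - 1)*0 = 5*0 = 0)
A*32 + 1/(I + v) = 54*32 + 1/(-140 + 0) = 1728 + 1/(-140) = 1728 - 1/140 = 241919/140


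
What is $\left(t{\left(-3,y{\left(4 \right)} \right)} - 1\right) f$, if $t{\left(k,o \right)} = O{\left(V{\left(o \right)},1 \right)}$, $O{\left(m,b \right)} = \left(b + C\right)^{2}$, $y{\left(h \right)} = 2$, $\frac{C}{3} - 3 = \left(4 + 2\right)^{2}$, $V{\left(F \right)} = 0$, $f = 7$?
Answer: $97461$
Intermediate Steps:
$C = 117$ ($C = 9 + 3 \left(4 + 2\right)^{2} = 9 + 3 \cdot 6^{2} = 9 + 3 \cdot 36 = 9 + 108 = 117$)
$O{\left(m,b \right)} = \left(117 + b\right)^{2}$ ($O{\left(m,b \right)} = \left(b + 117\right)^{2} = \left(117 + b\right)^{2}$)
$t{\left(k,o \right)} = 13924$ ($t{\left(k,o \right)} = \left(117 + 1\right)^{2} = 118^{2} = 13924$)
$\left(t{\left(-3,y{\left(4 \right)} \right)} - 1\right) f = \left(13924 - 1\right) 7 = 13923 \cdot 7 = 97461$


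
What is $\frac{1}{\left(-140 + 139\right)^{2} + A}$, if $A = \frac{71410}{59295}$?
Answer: $\frac{11859}{26141} \approx 0.45366$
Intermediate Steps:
$A = \frac{14282}{11859}$ ($A = 71410 \cdot \frac{1}{59295} = \frac{14282}{11859} \approx 1.2043$)
$\frac{1}{\left(-140 + 139\right)^{2} + A} = \frac{1}{\left(-140 + 139\right)^{2} + \frac{14282}{11859}} = \frac{1}{\left(-1\right)^{2} + \frac{14282}{11859}} = \frac{1}{1 + \frac{14282}{11859}} = \frac{1}{\frac{26141}{11859}} = \frac{11859}{26141}$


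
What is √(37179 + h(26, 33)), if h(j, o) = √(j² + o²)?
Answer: √(37179 + √1765) ≈ 192.93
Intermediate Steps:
√(37179 + h(26, 33)) = √(37179 + √(26² + 33²)) = √(37179 + √(676 + 1089)) = √(37179 + √1765)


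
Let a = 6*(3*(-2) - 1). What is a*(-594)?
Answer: 24948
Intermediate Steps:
a = -42 (a = 6*(-6 - 1) = 6*(-7) = -42)
a*(-594) = -42*(-594) = 24948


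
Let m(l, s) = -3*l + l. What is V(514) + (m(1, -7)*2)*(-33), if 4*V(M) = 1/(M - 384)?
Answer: 68641/520 ≈ 132.00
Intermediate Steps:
V(M) = 1/(4*(-384 + M)) (V(M) = 1/(4*(M - 384)) = 1/(4*(-384 + M)))
m(l, s) = -2*l
V(514) + (m(1, -7)*2)*(-33) = 1/(4*(-384 + 514)) + (-2*1*2)*(-33) = (1/4)/130 - 2*2*(-33) = (1/4)*(1/130) - 4*(-33) = 1/520 + 132 = 68641/520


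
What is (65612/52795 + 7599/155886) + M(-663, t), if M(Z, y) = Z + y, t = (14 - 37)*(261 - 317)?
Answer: 1718126679229/2743333790 ≈ 626.29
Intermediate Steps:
t = 1288 (t = -23*(-56) = 1288)
(65612/52795 + 7599/155886) + M(-663, t) = (65612/52795 + 7599/155886) + (-663 + 1288) = (65612*(1/52795) + 7599*(1/155886)) + 625 = (65612/52795 + 2533/51962) + 625 = 3543060479/2743333790 + 625 = 1718126679229/2743333790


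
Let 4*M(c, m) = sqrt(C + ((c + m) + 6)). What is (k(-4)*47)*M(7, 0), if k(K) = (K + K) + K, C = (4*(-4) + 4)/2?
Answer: -141*sqrt(7) ≈ -373.05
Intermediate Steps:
C = -6 (C = (-16 + 4)*(1/2) = -12*1/2 = -6)
M(c, m) = sqrt(c + m)/4 (M(c, m) = sqrt(-6 + ((c + m) + 6))/4 = sqrt(-6 + (6 + c + m))/4 = sqrt(c + m)/4)
k(K) = 3*K (k(K) = 2*K + K = 3*K)
(k(-4)*47)*M(7, 0) = ((3*(-4))*47)*(sqrt(7 + 0)/4) = (-12*47)*(sqrt(7)/4) = -141*sqrt(7)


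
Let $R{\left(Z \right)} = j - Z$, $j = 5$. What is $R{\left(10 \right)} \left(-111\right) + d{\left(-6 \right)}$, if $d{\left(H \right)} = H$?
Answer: $549$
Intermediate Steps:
$R{\left(Z \right)} = 5 - Z$
$R{\left(10 \right)} \left(-111\right) + d{\left(-6 \right)} = \left(5 - 10\right) \left(-111\right) - 6 = \left(-5\right) \left(-111\right) - 6 = 555 - 6 = 549$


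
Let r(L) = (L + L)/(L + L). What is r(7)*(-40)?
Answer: -40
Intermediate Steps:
r(L) = 1 (r(L) = (2*L)/((2*L)) = (2*L)*(1/(2*L)) = 1)
r(7)*(-40) = 1*(-40) = -40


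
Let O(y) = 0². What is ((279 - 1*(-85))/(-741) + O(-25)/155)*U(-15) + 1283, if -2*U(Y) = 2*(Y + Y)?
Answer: 24097/19 ≈ 1268.3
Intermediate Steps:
U(Y) = -2*Y (U(Y) = -(Y + Y) = -2*Y)
O(y) = 0
((279 - 1*(-85))/(-741) + O(-25)/155)*U(-15) + 1283 = ((279 - 1*(-85))/(-741) + 0/155)*(-2*(-15)) + 1283 = ((279 + 85)*(-1/741) + 0*(1/155))*30 + 1283 = (364*(-1/741) + 0)*30 + 1283 = (-28/57 + 0)*30 + 1283 = -28/57*30 + 1283 = -280/19 + 1283 = 24097/19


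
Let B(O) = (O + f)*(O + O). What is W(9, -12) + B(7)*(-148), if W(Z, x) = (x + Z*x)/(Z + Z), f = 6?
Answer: -80828/3 ≈ -26943.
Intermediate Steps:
B(O) = 2*O*(6 + O) (B(O) = (O + 6)*(O + O) = (6 + O)*(2*O) = 2*O*(6 + O))
W(Z, x) = (x + Z*x)/(2*Z) (W(Z, x) = (x + Z*x)/((2*Z)) = (x + Z*x)*(1/(2*Z)) = (x + Z*x)/(2*Z))
W(9, -12) + B(7)*(-148) = (½)*(-12)*(1 + 9)/9 + (2*7*(6 + 7))*(-148) = (½)*(-12)*(⅑)*10 + (2*7*13)*(-148) = -20/3 + 182*(-148) = -20/3 - 26936 = -80828/3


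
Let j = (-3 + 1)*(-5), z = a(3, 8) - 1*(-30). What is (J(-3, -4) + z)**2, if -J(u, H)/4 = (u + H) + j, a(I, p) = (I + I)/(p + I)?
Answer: 41616/121 ≈ 343.93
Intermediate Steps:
a(I, p) = 2*I/(I + p) (a(I, p) = (2*I)/(I + p) = 2*I/(I + p))
z = 336/11 (z = 2*3/(3 + 8) - 1*(-30) = 2*3/11 + 30 = 2*3*(1/11) + 30 = 6/11 + 30 = 336/11 ≈ 30.545)
j = 10 (j = -2*(-5) = 10)
J(u, H) = -40 - 4*H - 4*u (J(u, H) = -4*((u + H) + 10) = -4*((H + u) + 10) = -4*(10 + H + u) = -40 - 4*H - 4*u)
(J(-3, -4) + z)**2 = ((-40 - 4*(-4) - 4*(-3)) + 336/11)**2 = ((-40 + 16 + 12) + 336/11)**2 = (-12 + 336/11)**2 = (204/11)**2 = 41616/121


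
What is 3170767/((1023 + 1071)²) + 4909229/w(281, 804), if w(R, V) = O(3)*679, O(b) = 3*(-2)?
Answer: -3585541057781/2977303644 ≈ -1204.3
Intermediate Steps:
O(b) = -6
w(R, V) = -4074 (w(R, V) = -6*679 = -4074)
3170767/((1023 + 1071)²) + 4909229/w(281, 804) = 3170767/((1023 + 1071)²) + 4909229/(-4074) = 3170767/(2094²) + 4909229*(-1/4074) = 3170767/4384836 - 4909229/4074 = -3585541057781/2977303644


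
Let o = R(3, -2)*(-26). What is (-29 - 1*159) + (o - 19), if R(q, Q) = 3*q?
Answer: -441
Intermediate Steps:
o = -234 (o = (3*3)*(-26) = 9*(-26) = -234)
(-29 - 1*159) + (o - 19) = (-29 - 1*159) + (-234 - 19) = (-29 - 159) - 253 = -188 - 253 = -441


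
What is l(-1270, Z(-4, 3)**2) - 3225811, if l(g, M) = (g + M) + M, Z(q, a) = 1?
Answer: -3227079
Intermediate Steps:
l(g, M) = g + 2*M (l(g, M) = (M + g) + M = g + 2*M)
l(-1270, Z(-4, 3)**2) - 3225811 = (-1270 + 2*1**2) - 3225811 = (-1270 + 2*1) - 3225811 = (-1270 + 2) - 3225811 = -1268 - 3225811 = -3227079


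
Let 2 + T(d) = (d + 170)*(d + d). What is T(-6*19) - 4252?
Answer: -17022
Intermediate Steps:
T(d) = -2 + 2*d*(170 + d) (T(d) = -2 + (d + 170)*(d + d) = -2 + (170 + d)*(2*d) = -2 + 2*d*(170 + d))
T(-6*19) - 4252 = (-2 + 2*(-6*19)² + 340*(-6*19)) - 4252 = (-2 + 2*(-114)² + 340*(-114)) - 4252 = (-2 + 2*12996 - 38760) - 4252 = (-2 + 25992 - 38760) - 4252 = -12770 - 4252 = -17022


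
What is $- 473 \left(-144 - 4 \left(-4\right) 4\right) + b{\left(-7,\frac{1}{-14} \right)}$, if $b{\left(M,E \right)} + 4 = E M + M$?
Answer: $\frac{75659}{2} \approx 37830.0$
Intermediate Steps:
$b{\left(M,E \right)} = -4 + M + E M$ ($b{\left(M,E \right)} = -4 + \left(E M + M\right) = -4 + \left(M + E M\right) = -4 + M + E M$)
$- 473 \left(-144 - 4 \left(-4\right) 4\right) + b{\left(-7,\frac{1}{-14} \right)} = - 473 \left(-144 - 4 \left(-4\right) 4\right) - \left(11 - \frac{1}{-14} \left(-7\right)\right) = - 473 \left(-144 - \left(-16\right) 4\right) - \frac{21}{2} = - 473 \left(-144 - -64\right) - \frac{21}{2} = - 473 \left(-144 + 64\right) - \frac{21}{2} = \left(-473\right) \left(-80\right) - \frac{21}{2} = 37840 - \frac{21}{2} = \frac{75659}{2}$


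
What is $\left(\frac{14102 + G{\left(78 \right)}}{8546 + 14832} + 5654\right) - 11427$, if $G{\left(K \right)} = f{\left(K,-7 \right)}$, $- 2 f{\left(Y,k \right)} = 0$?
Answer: $- \frac{67473546}{11689} \approx -5772.4$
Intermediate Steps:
$f{\left(Y,k \right)} = 0$ ($f{\left(Y,k \right)} = \left(- \frac{1}{2}\right) 0 = 0$)
$G{\left(K \right)} = 0$
$\left(\frac{14102 + G{\left(78 \right)}}{8546 + 14832} + 5654\right) - 11427 = \left(\frac{14102 + 0}{8546 + 14832} + 5654\right) - 11427 = \left(\frac{14102}{23378} + 5654\right) - 11427 = \left(14102 \cdot \frac{1}{23378} + 5654\right) - 11427 = \left(\frac{7051}{11689} + 5654\right) - 11427 = \frac{66096657}{11689} - 11427 = - \frac{67473546}{11689}$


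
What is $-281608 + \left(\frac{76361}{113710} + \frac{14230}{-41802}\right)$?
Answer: $- \frac{669283629383069}{2376652710} \approx -2.8161 \cdot 10^{5}$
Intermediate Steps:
$-281608 + \left(\frac{76361}{113710} + \frac{14230}{-41802}\right) = -281608 + \left(76361 \cdot \frac{1}{113710} + 14230 \left(- \frac{1}{41802}\right)\right) = -281608 + \left(\frac{76361}{113710} - \frac{7115}{20901}\right) = -281608 + \frac{786974611}{2376652710} = - \frac{669283629383069}{2376652710}$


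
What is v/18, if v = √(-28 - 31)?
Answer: I*√59/18 ≈ 0.42673*I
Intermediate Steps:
v = I*√59 (v = √(-59) = I*√59 ≈ 7.6811*I)
v/18 = (I*√59)/18 = I*√59/18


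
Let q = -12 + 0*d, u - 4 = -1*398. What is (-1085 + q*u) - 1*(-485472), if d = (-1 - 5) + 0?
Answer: 489115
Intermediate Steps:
u = -394 (u = 4 - 1*398 = 4 - 398 = -394)
d = -6 (d = -6 + 0 = -6)
q = -12 (q = -12 + 0*(-6) = -12 + 0 = -12)
(-1085 + q*u) - 1*(-485472) = (-1085 - 12*(-394)) - 1*(-485472) = (-1085 + 4728) + 485472 = 3643 + 485472 = 489115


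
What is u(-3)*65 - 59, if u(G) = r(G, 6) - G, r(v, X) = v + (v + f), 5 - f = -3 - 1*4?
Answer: 526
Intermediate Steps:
f = 12 (f = 5 - (-3 - 1*4) = 5 - (-3 - 4) = 5 - 1*(-7) = 5 + 7 = 12)
r(v, X) = 12 + 2*v (r(v, X) = v + (v + 12) = v + (12 + v) = 12 + 2*v)
u(G) = 12 + G (u(G) = (12 + 2*G) - G = 12 + G)
u(-3)*65 - 59 = (12 - 3)*65 - 59 = 9*65 - 59 = 585 - 59 = 526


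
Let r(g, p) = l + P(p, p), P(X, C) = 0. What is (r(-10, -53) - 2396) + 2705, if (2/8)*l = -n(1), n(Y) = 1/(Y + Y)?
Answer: 307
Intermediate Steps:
n(Y) = 1/(2*Y)
l = -2 (l = 4*(-1/(2*1)) = 4*(-1/2) = 4*(-1*½) = 4*(-½) = -2)
r(g, p) = -2 (r(g, p) = -2 + 0 = -2)
(r(-10, -53) - 2396) + 2705 = (-2 - 2396) + 2705 = -2398 + 2705 = 307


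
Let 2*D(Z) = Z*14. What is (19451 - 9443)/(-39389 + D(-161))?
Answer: -2502/10129 ≈ -0.24701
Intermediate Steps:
D(Z) = 7*Z (D(Z) = (Z*14)/2 = (14*Z)/2 = 7*Z)
(19451 - 9443)/(-39389 + D(-161)) = (19451 - 9443)/(-39389 + 7*(-161)) = 10008/(-39389 - 1127) = 10008/(-40516) = 10008*(-1/40516) = -2502/10129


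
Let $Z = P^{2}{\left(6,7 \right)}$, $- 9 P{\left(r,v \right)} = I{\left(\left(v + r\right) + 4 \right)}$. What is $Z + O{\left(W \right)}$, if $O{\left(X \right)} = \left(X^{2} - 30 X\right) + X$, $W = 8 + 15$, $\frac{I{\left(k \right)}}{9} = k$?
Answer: $151$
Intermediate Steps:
$I{\left(k \right)} = 9 k$
$W = 23$
$P{\left(r,v \right)} = -4 - r - v$ ($P{\left(r,v \right)} = - \frac{9 \left(\left(v + r\right) + 4\right)}{9} = - \frac{9 \left(\left(r + v\right) + 4\right)}{9} = - \frac{9 \left(4 + r + v\right)}{9} = - \frac{36 + 9 r + 9 v}{9} = -4 - r - v$)
$O{\left(X \right)} = X^{2} - 29 X$
$Z = 289$ ($Z = \left(-4 - 6 - 7\right)^{2} = \left(-17\right)^{2} = 289$)
$Z + O{\left(W \right)} = 289 + 23 \left(-29 + 23\right) = 289 + 23 \left(-6\right) = 289 - 138 = 151$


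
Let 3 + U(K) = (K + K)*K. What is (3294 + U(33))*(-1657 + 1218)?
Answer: -2400891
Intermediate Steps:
U(K) = -3 + 2*K**2 (U(K) = -3 + (K + K)*K = -3 + (2*K)*K = -3 + 2*K**2)
(3294 + U(33))*(-1657 + 1218) = (3294 + (-3 + 2*33**2))*(-1657 + 1218) = (3294 + (-3 + 2*1089))*(-439) = (3294 + (-3 + 2178))*(-439) = (3294 + 2175)*(-439) = 5469*(-439) = -2400891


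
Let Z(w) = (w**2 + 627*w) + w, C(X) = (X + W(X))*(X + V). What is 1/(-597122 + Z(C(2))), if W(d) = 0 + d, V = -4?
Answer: -1/602082 ≈ -1.6609e-6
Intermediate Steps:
W(d) = d
C(X) = 2*X*(-4 + X) (C(X) = (X + X)*(X - 4) = (2*X)*(-4 + X) = 2*X*(-4 + X))
Z(w) = w**2 + 628*w
1/(-597122 + Z(C(2))) = 1/(-597122 + (2*2*(-4 + 2))*(628 + 2*2*(-4 + 2))) = 1/(-597122 + (2*2*(-2))*(628 + 2*2*(-2))) = 1/(-597122 - 8*(628 - 8)) = 1/(-597122 - 8*620) = 1/(-597122 - 4960) = 1/(-602082) = -1/602082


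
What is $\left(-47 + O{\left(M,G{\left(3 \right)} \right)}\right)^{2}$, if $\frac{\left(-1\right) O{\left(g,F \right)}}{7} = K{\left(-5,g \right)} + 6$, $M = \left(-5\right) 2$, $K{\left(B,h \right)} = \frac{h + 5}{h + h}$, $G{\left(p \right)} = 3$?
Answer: $\frac{131769}{16} \approx 8235.6$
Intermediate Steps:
$K{\left(B,h \right)} = \frac{5 + h}{2 h}$
$M = -10$
$O{\left(g,F \right)} = -42 - \frac{7 \left(5 + g\right)}{2 g}$ ($O{\left(g,F \right)} = - 7 \left(\frac{5 + g}{2 g} + 6\right) = - 7 \left(6 + \frac{5 + g}{2 g}\right) = -42 - \frac{7 \left(5 + g\right)}{2 g}$)
$\left(-47 + O{\left(M,G{\left(3 \right)} \right)}\right)^{2} = \left(-47 + \frac{7 \left(-5 - -130\right)}{2 \left(-10\right)}\right)^{2} = \left(-47 + \frac{7}{2} \left(- \frac{1}{10}\right) \left(-5 + 130\right)\right)^{2} = \left(-47 + \frac{7}{2} \left(- \frac{1}{10}\right) 125\right)^{2} = \left(-47 - \frac{175}{4}\right)^{2} = \left(- \frac{363}{4}\right)^{2} = \frac{131769}{16}$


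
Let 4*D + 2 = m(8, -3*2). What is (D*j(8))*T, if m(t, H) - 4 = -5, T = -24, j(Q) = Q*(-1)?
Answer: -144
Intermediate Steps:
j(Q) = -Q
m(t, H) = -1 (m(t, H) = 4 - 5 = -1)
D = -¾ (D = -½ + (¼)*(-1) = -½ - ¼ = -¾ ≈ -0.75000)
(D*j(8))*T = -(-3)*8/4*(-24) = -¾*(-8)*(-24) = 6*(-24) = -144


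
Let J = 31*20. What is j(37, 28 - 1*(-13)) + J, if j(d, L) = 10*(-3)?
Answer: 590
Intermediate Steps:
J = 620
j(d, L) = -30
j(37, 28 - 1*(-13)) + J = -30 + 620 = 590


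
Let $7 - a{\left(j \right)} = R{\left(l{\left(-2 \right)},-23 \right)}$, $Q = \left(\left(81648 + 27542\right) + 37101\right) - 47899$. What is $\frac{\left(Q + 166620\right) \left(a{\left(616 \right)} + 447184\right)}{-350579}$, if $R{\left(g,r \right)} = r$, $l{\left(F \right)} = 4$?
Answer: $- \frac{118517076568}{350579} \approx -3.3806 \cdot 10^{5}$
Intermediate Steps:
$Q = 98392$ ($Q = \left(109190 + 37101\right) - 47899 = 146291 - 47899 = 98392$)
$a{\left(j \right)} = 30$ ($a{\left(j \right)} = 7 - -23 = 7 + 23 = 30$)
$\frac{\left(Q + 166620\right) \left(a{\left(616 \right)} + 447184\right)}{-350579} = \frac{\left(98392 + 166620\right) \left(30 + 447184\right)}{-350579} = 265012 \cdot 447214 \left(- \frac{1}{350579}\right) = 118517076568 \left(- \frac{1}{350579}\right) = - \frac{118517076568}{350579}$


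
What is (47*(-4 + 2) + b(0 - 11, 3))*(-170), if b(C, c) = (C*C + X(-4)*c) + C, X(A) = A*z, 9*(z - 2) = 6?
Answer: 2720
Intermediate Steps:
z = 8/3 (z = 2 + (⅑)*6 = 2 + ⅔ = 8/3 ≈ 2.6667)
X(A) = 8*A/3 (X(A) = A*(8/3) = 8*A/3)
b(C, c) = C + C² - 32*c/3 (b(C, c) = (C*C + ((8/3)*(-4))*c) + C = (C² - 32*c/3) + C = C + C² - 32*c/3)
(47*(-4 + 2) + b(0 - 11, 3))*(-170) = (47*(-4 + 2) + ((0 - 11) + (0 - 11)² - 32/3*3))*(-170) = (47*(-2) + (-11 + (-11)² - 32))*(-170) = (-94 + (-11 + 121 - 32))*(-170) = (-94 + 78)*(-170) = -16*(-170) = 2720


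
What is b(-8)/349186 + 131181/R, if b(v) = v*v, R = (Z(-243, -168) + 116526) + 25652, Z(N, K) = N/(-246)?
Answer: 81671408390/88501017107 ≈ 0.92283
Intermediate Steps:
Z(N, K) = -N/246 (Z(N, K) = N*(-1/246) = -N/246)
R = 11658677/82 (R = (-1/246*(-243) + 116526) + 25652 = (81/82 + 116526) + 25652 = 9555213/82 + 25652 = 11658677/82 ≈ 1.4218e+5)
b(v) = v²
b(-8)/349186 + 131181/R = (-8)²/349186 + 131181/(11658677/82) = 64*(1/349186) + 131181*(82/11658677) = 32/174593 + 10756842/11658677 = 81671408390/88501017107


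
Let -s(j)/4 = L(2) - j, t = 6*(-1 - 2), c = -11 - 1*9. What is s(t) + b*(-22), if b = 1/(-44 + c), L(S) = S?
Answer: -2549/32 ≈ -79.656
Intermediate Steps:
c = -20 (c = -11 - 9 = -20)
t = -18 (t = 6*(-3) = -18)
b = -1/64 (b = 1/(-44 - 20) = 1/(-64) = -1/64 ≈ -0.015625)
s(j) = -8 + 4*j (s(j) = -4*(2 - j) = -8 + 4*j)
s(t) + b*(-22) = (-8 + 4*(-18)) - 1/64*(-22) = (-8 - 72) + 11/32 = -80 + 11/32 = -2549/32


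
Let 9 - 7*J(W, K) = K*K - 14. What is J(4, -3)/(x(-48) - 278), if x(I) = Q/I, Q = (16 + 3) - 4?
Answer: -32/4453 ≈ -0.0071862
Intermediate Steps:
J(W, K) = 23/7 - K**2/7 (J(W, K) = 9/7 - (K*K - 14)/7 = 9/7 - (K**2 - 14)/7 = 9/7 - (-14 + K**2)/7 = 9/7 + (2 - K**2/7) = 23/7 - K**2/7)
Q = 15 (Q = 19 - 4 = 15)
x(I) = 15/I
J(4, -3)/(x(-48) - 278) = (23/7 - 1/7*(-3)**2)/(15/(-48) - 278) = (23/7 - 1/7*9)/(15*(-1/48) - 278) = (23/7 - 9/7)/(-5/16 - 278) = 2/(-4453/16) = -16/4453*2 = -32/4453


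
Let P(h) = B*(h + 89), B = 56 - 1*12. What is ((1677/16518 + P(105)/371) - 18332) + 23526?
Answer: 10657125449/2042726 ≈ 5217.1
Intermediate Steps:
B = 44 (B = 56 - 12 = 44)
P(h) = 3916 + 44*h (P(h) = 44*(h + 89) = 44*(89 + h) = 3916 + 44*h)
((1677/16518 + P(105)/371) - 18332) + 23526 = ((1677/16518 + (3916 + 44*105)/371) - 18332) + 23526 = ((1677*(1/16518) + (3916 + 4620)*(1/371)) - 18332) + 23526 = ((559/5506 + 8536*(1/371)) - 18332) + 23526 = ((559/5506 + 8536/371) - 18332) + 23526 = (47206605/2042726 - 18332) + 23526 = -37400046427/2042726 + 23526 = 10657125449/2042726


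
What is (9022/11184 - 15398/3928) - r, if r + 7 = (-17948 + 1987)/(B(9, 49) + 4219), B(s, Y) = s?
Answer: 22235590669/2902175304 ≈ 7.6617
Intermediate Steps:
r = -45557/4228 (r = -7 + (-17948 + 1987)/(9 + 4219) = -7 - 15961/4228 = -45557/4228 ≈ -10.775)
(9022/11184 - 15398/3928) - r = (9022/11184 - 15398/3928) - 1*(-45557/4228) = (9022*(1/11184) - 15398*1/3928) + 45557/4228 = (4511/5592 - 7699/1964) + 45557/4228 = -8548301/2745672 + 45557/4228 = 22235590669/2902175304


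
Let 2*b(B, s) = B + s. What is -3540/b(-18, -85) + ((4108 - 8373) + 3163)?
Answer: -106426/103 ≈ -1033.3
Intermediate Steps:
b(B, s) = B/2 + s/2 (b(B, s) = (B + s)/2 = B/2 + s/2)
-3540/b(-18, -85) + ((4108 - 8373) + 3163) = -3540/((½)*(-18) + (½)*(-85)) + ((4108 - 8373) + 3163) = -3540/(-9 - 85/2) + (-4265 + 3163) = -3540/(-103/2) - 1102 = -3540*(-2/103) - 1102 = 7080/103 - 1102 = -106426/103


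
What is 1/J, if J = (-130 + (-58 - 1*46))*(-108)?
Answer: 1/25272 ≈ 3.9569e-5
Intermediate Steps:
J = 25272 (J = (-130 + (-58 - 46))*(-108) = (-130 - 104)*(-108) = -234*(-108) = 25272)
1/J = 1/25272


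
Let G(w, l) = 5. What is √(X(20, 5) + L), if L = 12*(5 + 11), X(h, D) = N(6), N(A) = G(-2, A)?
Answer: √197 ≈ 14.036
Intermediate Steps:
N(A) = 5
X(h, D) = 5
L = 192 (L = 12*16 = 192)
√(X(20, 5) + L) = √(5 + 192) = √197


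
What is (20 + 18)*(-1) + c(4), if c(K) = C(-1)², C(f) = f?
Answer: -37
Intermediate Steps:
c(K) = 1 (c(K) = (-1)² = 1)
(20 + 18)*(-1) + c(4) = (20 + 18)*(-1) + 1 = 38*(-1) + 1 = -38 + 1 = -37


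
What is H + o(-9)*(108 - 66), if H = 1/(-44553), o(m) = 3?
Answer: 5613677/44553 ≈ 126.00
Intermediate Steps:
H = -1/44553 ≈ -2.2445e-5
H + o(-9)*(108 - 66) = -1/44553 + 3*(108 - 66) = -1/44553 + 3*42 = -1/44553 + 126 = 5613677/44553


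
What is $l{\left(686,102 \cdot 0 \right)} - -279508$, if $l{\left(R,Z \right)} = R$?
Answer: $280194$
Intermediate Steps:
$l{\left(686,102 \cdot 0 \right)} - -279508 = 686 - -279508 = 686 + 279508 = 280194$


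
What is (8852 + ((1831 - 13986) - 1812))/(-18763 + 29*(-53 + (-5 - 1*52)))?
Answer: 5115/21953 ≈ 0.23300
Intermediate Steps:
(8852 + ((1831 - 13986) - 1812))/(-18763 + 29*(-53 + (-5 - 1*52))) = (8852 + (-12155 - 1812))/(-18763 + 29*(-53 + (-5 - 52))) = (8852 - 13967)/(-18763 + 29*(-53 - 57)) = -5115/(-18763 + 29*(-110)) = -5115/(-18763 - 3190) = -5115/(-21953) = -5115*(-1/21953) = 5115/21953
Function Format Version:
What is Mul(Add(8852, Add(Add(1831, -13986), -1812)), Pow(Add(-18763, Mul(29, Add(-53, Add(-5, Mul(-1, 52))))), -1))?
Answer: Rational(5115, 21953) ≈ 0.23300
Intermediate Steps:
Mul(Add(8852, Add(Add(1831, -13986), -1812)), Pow(Add(-18763, Mul(29, Add(-53, Add(-5, Mul(-1, 52))))), -1)) = Mul(Add(8852, Add(-12155, -1812)), Pow(Add(-18763, Mul(29, Add(-53, Add(-5, -52)))), -1)) = Mul(Add(8852, -13967), Pow(Add(-18763, Mul(29, Add(-53, -57))), -1)) = Mul(-5115, Pow(Add(-18763, Mul(29, -110)), -1)) = Mul(-5115, Pow(Add(-18763, -3190), -1)) = Mul(-5115, Pow(-21953, -1)) = Mul(-5115, Rational(-1, 21953)) = Rational(5115, 21953)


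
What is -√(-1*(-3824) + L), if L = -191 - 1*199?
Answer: -√3434 ≈ -58.600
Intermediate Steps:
L = -390 (L = -191 - 199 = -390)
-√(-1*(-3824) + L) = -√(-1*(-3824) - 390) = -√(3824 - 390) = -√3434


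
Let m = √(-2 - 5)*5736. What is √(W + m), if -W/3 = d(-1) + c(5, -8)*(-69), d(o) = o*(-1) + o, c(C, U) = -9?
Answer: √(-1863 + 5736*I*√7) ≈ 81.936 + 92.609*I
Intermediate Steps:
d(o) = 0 (d(o) = -o + o = 0)
m = 5736*I*√7 (m = √(-7)*5736 = (I*√7)*5736 = 5736*I*√7 ≈ 15176.0*I)
W = -1863 (W = -3*(0 - 9*(-69)) = -3*(0 + 621) = -3*621 = -1863)
√(W + m) = √(-1863 + 5736*I*√7)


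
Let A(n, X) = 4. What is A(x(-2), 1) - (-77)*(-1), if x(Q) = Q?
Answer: -73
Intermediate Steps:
A(x(-2), 1) - (-77)*(-1) = 4 - (-77)*(-1) = 4 - 11*7 = 4 - 77 = -73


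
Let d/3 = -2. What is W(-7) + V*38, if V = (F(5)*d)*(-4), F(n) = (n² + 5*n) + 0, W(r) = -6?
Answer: 45594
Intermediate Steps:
d = -6 (d = 3*(-2) = -6)
F(n) = n² + 5*n
V = 1200 (V = ((5*(5 + 5))*(-6))*(-4) = ((5*10)*(-6))*(-4) = (50*(-6))*(-4) = -300*(-4) = 1200)
W(-7) + V*38 = -6 + 1200*38 = -6 + 45600 = 45594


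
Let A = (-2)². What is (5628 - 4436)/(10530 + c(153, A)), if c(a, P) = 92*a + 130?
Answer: 149/3092 ≈ 0.048189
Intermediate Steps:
A = 4
c(a, P) = 130 + 92*a
(5628 - 4436)/(10530 + c(153, A)) = (5628 - 4436)/(10530 + (130 + 92*153)) = 1192/(10530 + (130 + 14076)) = 1192/(10530 + 14206) = 1192/24736 = 1192*(1/24736) = 149/3092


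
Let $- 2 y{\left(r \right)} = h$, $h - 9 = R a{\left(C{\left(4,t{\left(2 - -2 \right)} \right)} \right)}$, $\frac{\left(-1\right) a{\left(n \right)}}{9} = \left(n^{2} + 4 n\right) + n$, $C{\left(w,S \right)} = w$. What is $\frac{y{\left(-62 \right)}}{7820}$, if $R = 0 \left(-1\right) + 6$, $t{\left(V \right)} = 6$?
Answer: $\frac{387}{3128} \approx 0.12372$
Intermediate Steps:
$a{\left(n \right)} = - 45 n - 9 n^{2}$ ($a{\left(n \right)} = - 9 \left(\left(n^{2} + 4 n\right) + n\right) = - 9 \left(n^{2} + 5 n\right) = - 45 n - 9 n^{2}$)
$R = 6$ ($R = 0 + 6 = 6$)
$h = -1935$ ($h = 9 + 6 \left(\left(-9\right) 4 \left(5 + 4\right)\right) = 9 + 6 \left(\left(-9\right) 4 \cdot 9\right) = 9 + 6 \left(-324\right) = 9 - 1944 = -1935$)
$y{\left(r \right)} = \frac{1935}{2}$ ($y{\left(r \right)} = \left(- \frac{1}{2}\right) \left(-1935\right) = \frac{1935}{2}$)
$\frac{y{\left(-62 \right)}}{7820} = \frac{1935}{2 \cdot 7820} = \frac{1935}{2} \cdot \frac{1}{7820} = \frac{387}{3128}$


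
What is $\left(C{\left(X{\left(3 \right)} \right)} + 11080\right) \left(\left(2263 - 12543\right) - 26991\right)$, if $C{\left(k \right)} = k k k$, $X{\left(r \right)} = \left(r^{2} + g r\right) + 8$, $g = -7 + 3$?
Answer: $-417621555$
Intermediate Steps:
$g = -4$
$X{\left(r \right)} = 8 + r^{2} - 4 r$ ($X{\left(r \right)} = \left(r^{2} - 4 r\right) + 8 = 8 + r^{2} - 4 r$)
$C{\left(k \right)} = k^{3}$ ($C{\left(k \right)} = k^{2} k = k^{3}$)
$\left(C{\left(X{\left(3 \right)} \right)} + 11080\right) \left(\left(2263 - 12543\right) - 26991\right) = \left(\left(8 + 3^{2} - 12\right)^{3} + 11080\right) \left(\left(2263 - 12543\right) - 26991\right) = \left(\left(8 + 9 - 12\right)^{3} + 11080\right) \left(-10280 - 26991\right) = \left(5^{3} + 11080\right) \left(-37271\right) = \left(125 + 11080\right) \left(-37271\right) = 11205 \left(-37271\right) = -417621555$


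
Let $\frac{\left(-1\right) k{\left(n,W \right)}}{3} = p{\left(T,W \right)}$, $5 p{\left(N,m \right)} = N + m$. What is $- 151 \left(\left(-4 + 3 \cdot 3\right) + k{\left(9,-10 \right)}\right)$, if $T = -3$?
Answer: $- \frac{9664}{5} \approx -1932.8$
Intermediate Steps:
$p{\left(N,m \right)} = \frac{N}{5} + \frac{m}{5}$ ($p{\left(N,m \right)} = \frac{N + m}{5} = \frac{N}{5} + \frac{m}{5}$)
$k{\left(n,W \right)} = \frac{9}{5} - \frac{3 W}{5}$ ($k{\left(n,W \right)} = - 3 \left(\frac{1}{5} \left(-3\right) + \frac{W}{5}\right) = - 3 \left(- \frac{3}{5} + \frac{W}{5}\right) = \frac{9}{5} - \frac{3 W}{5}$)
$- 151 \left(\left(-4 + 3 \cdot 3\right) + k{\left(9,-10 \right)}\right) = - 151 \left(\left(-4 + 3 \cdot 3\right) + \left(\frac{9}{5} - -6\right)\right) = - 151 \left(\left(-4 + 9\right) + \left(\frac{9}{5} + 6\right)\right) = - 151 \left(5 + \frac{39}{5}\right) = \left(-151\right) \frac{64}{5} = - \frac{9664}{5}$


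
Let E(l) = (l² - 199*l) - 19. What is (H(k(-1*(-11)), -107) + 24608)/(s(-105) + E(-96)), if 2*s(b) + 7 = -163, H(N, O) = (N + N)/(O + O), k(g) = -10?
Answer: 1316533/1509556 ≈ 0.87213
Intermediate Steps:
E(l) = -19 + l² - 199*l
H(N, O) = N/O (H(N, O) = (2*N)/((2*O)) = (2*N)*(1/(2*O)) = N/O)
s(b) = -85 (s(b) = -7/2 + (½)*(-163) = -7/2 - 163/2 = -85)
(H(k(-1*(-11)), -107) + 24608)/(s(-105) + E(-96)) = (-10/(-107) + 24608)/(-85 + (-19 + (-96)² - 199*(-96))) = (-10*(-1/107) + 24608)/(-85 + (-19 + 9216 + 19104)) = (10/107 + 24608)/(-85 + 28301) = (2633066/107)/28216 = (2633066/107)*(1/28216) = 1316533/1509556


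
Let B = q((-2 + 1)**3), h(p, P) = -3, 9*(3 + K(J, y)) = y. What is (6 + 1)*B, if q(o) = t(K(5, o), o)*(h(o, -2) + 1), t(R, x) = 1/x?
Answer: 14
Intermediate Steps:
K(J, y) = -3 + y/9
q(o) = -2/o (q(o) = (-3 + 1)/o = -2/o)
B = 2 (B = -2/(-2 + 1)**3 = -2/((-1)**3) = -2/(-1) = -2*(-1) = 2)
(6 + 1)*B = (6 + 1)*2 = 7*2 = 14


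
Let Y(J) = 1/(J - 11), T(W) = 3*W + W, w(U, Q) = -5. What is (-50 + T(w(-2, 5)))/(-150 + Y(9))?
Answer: 20/43 ≈ 0.46512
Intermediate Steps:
T(W) = 4*W
Y(J) = 1/(-11 + J)
(-50 + T(w(-2, 5)))/(-150 + Y(9)) = (-50 + 4*(-5))/(-150 + 1/(-11 + 9)) = (-50 - 20)/(-150 + 1/(-2)) = -70/(-150 - 1/2) = -70/(-301/2) = -70*(-2/301) = 20/43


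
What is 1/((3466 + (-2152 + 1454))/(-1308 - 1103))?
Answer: -2411/2768 ≈ -0.87103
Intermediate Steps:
1/((3466 + (-2152 + 1454))/(-1308 - 1103)) = 1/((3466 - 698)/(-2411)) = 1/(2768*(-1/2411)) = 1/(-2768/2411) = -2411/2768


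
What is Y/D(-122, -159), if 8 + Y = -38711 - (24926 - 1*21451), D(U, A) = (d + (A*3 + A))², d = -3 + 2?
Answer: -42194/405769 ≈ -0.10399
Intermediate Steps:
d = -1
D(U, A) = (-1 + 4*A)² (D(U, A) = (-1 + (A*3 + A))² = (-1 + (3*A + A))² = (-1 + 4*A)²)
Y = -42194 (Y = -8 + (-38711 - (24926 - 1*21451)) = -8 + (-38711 - (24926 - 21451)) = -8 + (-38711 - 1*3475) = -8 + (-38711 - 3475) = -8 - 42186 = -42194)
Y/D(-122, -159) = -42194/(-1 + 4*(-159))² = -42194/(-1 - 636)² = -42194/((-637)²) = -42194/405769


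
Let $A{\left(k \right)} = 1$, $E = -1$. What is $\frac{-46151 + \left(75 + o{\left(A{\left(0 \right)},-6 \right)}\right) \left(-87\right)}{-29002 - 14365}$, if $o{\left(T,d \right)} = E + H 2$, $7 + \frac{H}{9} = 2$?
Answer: $\frac{44759}{43367} \approx 1.0321$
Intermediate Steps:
$H = -45$ ($H = -63 + 9 \cdot 2 = -63 + 18 = -45$)
$o{\left(T,d \right)} = -91$ ($o{\left(T,d \right)} = -1 - 90 = -91$)
$\frac{-46151 + \left(75 + o{\left(A{\left(0 \right)},-6 \right)}\right) \left(-87\right)}{-29002 - 14365} = \frac{-46151 + \left(75 - 91\right) \left(-87\right)}{-29002 - 14365} = \frac{-46151 - -1392}{-43367} = \left(-46151 + 1392\right) \left(- \frac{1}{43367}\right) = \left(-44759\right) \left(- \frac{1}{43367}\right) = \frac{44759}{43367}$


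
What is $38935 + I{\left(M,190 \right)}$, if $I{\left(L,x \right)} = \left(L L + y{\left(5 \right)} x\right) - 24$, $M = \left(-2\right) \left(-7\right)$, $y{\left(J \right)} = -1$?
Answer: $38917$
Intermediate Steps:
$M = 14$
$I{\left(L,x \right)} = -24 + L^{2} - x$ ($I{\left(L,x \right)} = \left(L L - x\right) - 24 = \left(L^{2} - x\right) - 24 = -24 + L^{2} - x$)
$38935 + I{\left(M,190 \right)} = 38935 - \left(214 - 196\right) = 38935 - 18 = 38917$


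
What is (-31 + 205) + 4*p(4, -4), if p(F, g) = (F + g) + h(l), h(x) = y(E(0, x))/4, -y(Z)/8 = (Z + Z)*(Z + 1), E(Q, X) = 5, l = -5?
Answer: -306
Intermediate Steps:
y(Z) = -16*Z*(1 + Z) (y(Z) = -8*(Z + Z)*(Z + 1) = -8*2*Z*(1 + Z) = -16*Z*(1 + Z))
h(x) = -120 (h(x) = -16*5*(1 + 5)/4 = -16*5*6*(1/4) = -480*1/4 = -120)
p(F, g) = -120 + F + g (p(F, g) = (F + g) - 120 = -120 + F + g)
(-31 + 205) + 4*p(4, -4) = (-31 + 205) + 4*(-120 + 4 - 4) = 174 + 4*(-120) = 174 - 480 = -306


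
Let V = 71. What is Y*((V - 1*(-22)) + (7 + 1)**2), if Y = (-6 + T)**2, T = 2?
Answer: 2512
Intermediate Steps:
Y = 16 (Y = (-6 + 2)**2 = (-4)**2 = 16)
Y*((V - 1*(-22)) + (7 + 1)**2) = 16*((71 - 1*(-22)) + (7 + 1)**2) = 16*((71 + 22) + 8**2) = 16*(93 + 64) = 16*157 = 2512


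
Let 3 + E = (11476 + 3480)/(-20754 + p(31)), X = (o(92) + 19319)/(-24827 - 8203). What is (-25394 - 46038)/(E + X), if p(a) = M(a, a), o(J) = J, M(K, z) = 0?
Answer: 302265222320/18230657 ≈ 16580.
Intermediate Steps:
X = -19411/33030 (X = (92 + 19319)/(-24827 - 8203) = 19411/(-33030) = 19411*(-1/33030) = -19411/33030 ≈ -0.58768)
p(a) = 0
E = -38609/10377 (E = -3 + (11476 + 3480)/(-20754 + 0) = -3 + 14956/(-20754) = -3 + 14956*(-1/20754) = -3 - 7478/10377 = -38609/10377 ≈ -3.7206)
(-25394 - 46038)/(E + X) = (-25394 - 46038)/(-38609/10377 - 19411/33030) = -71432/(-18230657/4231510) = -71432*(-4231510/18230657) = 302265222320/18230657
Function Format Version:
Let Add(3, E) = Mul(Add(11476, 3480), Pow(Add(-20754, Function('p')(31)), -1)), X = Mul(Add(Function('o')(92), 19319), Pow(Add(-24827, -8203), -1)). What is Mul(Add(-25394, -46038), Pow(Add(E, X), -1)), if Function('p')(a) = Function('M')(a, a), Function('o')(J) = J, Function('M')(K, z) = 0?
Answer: Rational(302265222320, 18230657) ≈ 16580.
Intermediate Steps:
X = Rational(-19411, 33030) (X = Mul(Add(92, 19319), Pow(Add(-24827, -8203), -1)) = Mul(19411, Pow(-33030, -1)) = Mul(19411, Rational(-1, 33030)) = Rational(-19411, 33030) ≈ -0.58768)
Function('p')(a) = 0
E = Rational(-38609, 10377) (E = Add(-3, Mul(Add(11476, 3480), Pow(Add(-20754, 0), -1))) = Add(-3, Mul(14956, Pow(-20754, -1))) = Add(-3, Mul(14956, Rational(-1, 20754))) = Add(-3, Rational(-7478, 10377)) = Rational(-38609, 10377) ≈ -3.7206)
Mul(Add(-25394, -46038), Pow(Add(E, X), -1)) = Mul(Add(-25394, -46038), Pow(Add(Rational(-38609, 10377), Rational(-19411, 33030)), -1)) = Mul(-71432, Pow(Rational(-18230657, 4231510), -1)) = Mul(-71432, Rational(-4231510, 18230657)) = Rational(302265222320, 18230657)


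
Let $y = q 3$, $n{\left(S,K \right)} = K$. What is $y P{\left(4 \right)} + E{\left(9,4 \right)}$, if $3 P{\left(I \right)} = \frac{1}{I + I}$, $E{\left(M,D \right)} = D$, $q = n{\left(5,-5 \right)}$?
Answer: $\frac{27}{8} \approx 3.375$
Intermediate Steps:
$q = -5$
$P{\left(I \right)} = \frac{1}{6 I}$ ($P{\left(I \right)} = \frac{1}{3 \left(I + I\right)} = \frac{1}{3 \cdot 2 I} = \frac{\frac{1}{2} \frac{1}{I}}{3} = \frac{1}{6 I}$)
$y = -15$ ($y = \left(-5\right) 3 = -15$)
$y P{\left(4 \right)} + E{\left(9,4 \right)} = - 15 \frac{1}{6 \cdot 4} + 4 = - 15 \cdot \frac{1}{6} \cdot \frac{1}{4} + 4 = \left(-15\right) \frac{1}{24} + 4 = - \frac{5}{8} + 4 = \frac{27}{8}$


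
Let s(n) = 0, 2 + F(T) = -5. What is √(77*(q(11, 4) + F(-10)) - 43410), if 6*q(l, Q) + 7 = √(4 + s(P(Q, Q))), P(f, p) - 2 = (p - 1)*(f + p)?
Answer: I*√1584474/6 ≈ 209.79*I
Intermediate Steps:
P(f, p) = 2 + (-1 + p)*(f + p) (P(f, p) = 2 + (p - 1)*(f + p) = 2 + (-1 + p)*(f + p))
F(T) = -7 (F(T) = -2 - 5 = -7)
q(l, Q) = -⅚ (q(l, Q) = -7/6 + √(4 + 0)/6 = -7/6 + √4/6 = -7/6 + (⅙)*2 = -7/6 + ⅓ = -⅚)
√(77*(q(11, 4) + F(-10)) - 43410) = √(77*(-⅚ - 7) - 43410) = √(77*(-47/6) - 43410) = √(-3619/6 - 43410) = √(-264079/6) = I*√1584474/6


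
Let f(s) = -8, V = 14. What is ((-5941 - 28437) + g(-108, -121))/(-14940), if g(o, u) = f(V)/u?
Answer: 415973/180774 ≈ 2.3011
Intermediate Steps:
g(o, u) = -8/u
((-5941 - 28437) + g(-108, -121))/(-14940) = ((-5941 - 28437) - 8/(-121))/(-14940) = (-34378 - 8*(-1/121))*(-1/14940) = (-34378 + 8/121)*(-1/14940) = -4159730/121*(-1/14940) = 415973/180774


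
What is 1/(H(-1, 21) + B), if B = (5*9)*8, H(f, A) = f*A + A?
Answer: 1/360 ≈ 0.0027778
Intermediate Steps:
H(f, A) = A + A*f (H(f, A) = A*f + A = A + A*f)
B = 360 (B = 45*8 = 360)
1/(H(-1, 21) + B) = 1/(21*(1 - 1) + 360) = 1/(21*0 + 360) = 1/(0 + 360) = 1/360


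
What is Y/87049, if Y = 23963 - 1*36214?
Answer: -12251/87049 ≈ -0.14074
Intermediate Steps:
Y = -12251 (Y = 23963 - 36214 = -12251)
Y/87049 = -12251/87049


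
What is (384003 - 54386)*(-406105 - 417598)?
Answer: -271506511751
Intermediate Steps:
(384003 - 54386)*(-406105 - 417598) = 329617*(-823703) = -271506511751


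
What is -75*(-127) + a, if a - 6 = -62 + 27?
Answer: 9496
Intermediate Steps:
a = -29 (a = 6 + (-62 + 27) = 6 - 35 = -29)
-75*(-127) + a = -75*(-127) - 29 = 9525 - 29 = 9496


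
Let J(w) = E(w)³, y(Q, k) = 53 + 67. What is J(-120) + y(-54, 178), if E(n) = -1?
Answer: 119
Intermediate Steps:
y(Q, k) = 120
J(w) = -1 (J(w) = (-1)³ = -1)
J(-120) + y(-54, 178) = -1 + 120 = 119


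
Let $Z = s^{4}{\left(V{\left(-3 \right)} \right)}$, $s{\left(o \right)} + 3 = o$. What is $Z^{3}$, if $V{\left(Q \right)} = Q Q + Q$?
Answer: $531441$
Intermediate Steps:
$V{\left(Q \right)} = Q + Q^{2}$ ($V{\left(Q \right)} = Q^{2} + Q = Q + Q^{2}$)
$s{\left(o \right)} = -3 + o$
$Z = 81$ ($Z = \left(-3 - 3 \left(1 - 3\right)\right)^{4} = \left(-3 - -6\right)^{4} = \left(-3 + 6\right)^{4} = 3^{4} = 81$)
$Z^{3} = 81^{3} = 531441$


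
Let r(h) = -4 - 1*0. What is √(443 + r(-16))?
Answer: √439 ≈ 20.952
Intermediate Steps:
r(h) = -4 (r(h) = -4 + 0 = -4)
√(443 + r(-16)) = √(443 - 4) = √439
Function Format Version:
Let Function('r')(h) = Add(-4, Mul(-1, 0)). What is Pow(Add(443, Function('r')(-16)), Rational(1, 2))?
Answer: Pow(439, Rational(1, 2)) ≈ 20.952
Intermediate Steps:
Function('r')(h) = -4 (Function('r')(h) = Add(-4, 0) = -4)
Pow(Add(443, Function('r')(-16)), Rational(1, 2)) = Pow(Add(443, -4), Rational(1, 2)) = Pow(439, Rational(1, 2))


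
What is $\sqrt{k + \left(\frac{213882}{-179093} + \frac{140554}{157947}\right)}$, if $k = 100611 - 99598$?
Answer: $\frac{\sqrt{810324409754731825560561}}{28287202071} \approx 31.823$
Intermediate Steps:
$k = 1013$
$\sqrt{k + \left(\frac{213882}{-179093} + \frac{140554}{157947}\right)} = \sqrt{1013 + \left(\frac{213882}{-179093} + \frac{140554}{157947}\right)} = \sqrt{1013 + \left(213882 \left(- \frac{1}{179093}\right) + 140554 \cdot \frac{1}{157947}\right)} = \sqrt{1013 + \left(- \frac{213882}{179093} + \frac{140554}{157947}\right)} = \sqrt{1013 - \frac{8609782732}{28287202071}} = \sqrt{\frac{28646325915191}{28287202071}} = \frac{\sqrt{810324409754731825560561}}{28287202071}$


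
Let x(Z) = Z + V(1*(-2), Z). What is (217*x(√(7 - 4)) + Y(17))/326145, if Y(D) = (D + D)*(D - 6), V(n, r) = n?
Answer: -4/21743 + 217*√3/326145 ≈ 0.00096845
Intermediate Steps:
x(Z) = -2 + Z (x(Z) = Z + 1*(-2) = Z - 2 = -2 + Z)
Y(D) = 2*D*(-6 + D) (Y(D) = (2*D)*(-6 + D) = 2*D*(-6 + D))
(217*x(√(7 - 4)) + Y(17))/326145 = (217*(-2 + √(7 - 4)) + 2*17*(-6 + 17))/326145 = (217*(-2 + √3) + 2*17*11)*(1/326145) = ((-434 + 217*√3) + 374)*(1/326145) = (-60 + 217*√3)*(1/326145) = -4/21743 + 217*√3/326145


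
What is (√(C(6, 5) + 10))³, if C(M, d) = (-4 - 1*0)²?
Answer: 26*√26 ≈ 132.57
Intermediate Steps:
C(M, d) = 16 (C(M, d) = (-4 + 0)² = (-4)² = 16)
(√(C(6, 5) + 10))³ = (√(16 + 10))³ = (√26)³ = 26*√26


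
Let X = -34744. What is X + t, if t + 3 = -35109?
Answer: -69856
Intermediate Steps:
t = -35112 (t = -3 - 35109 = -35112)
X + t = -34744 - 35112 = -69856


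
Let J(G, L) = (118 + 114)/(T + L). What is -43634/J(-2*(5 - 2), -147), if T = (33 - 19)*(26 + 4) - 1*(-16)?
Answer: -6305113/116 ≈ -54354.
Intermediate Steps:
T = 436 (T = 14*30 + 16 = 420 + 16 = 436)
J(G, L) = 232/(436 + L) (J(G, L) = (118 + 114)/(436 + L) = 232/(436 + L))
-43634/J(-2*(5 - 2), -147) = -43634/(232/(436 - 147)) = -43634/(232/289) = -43634/(232*(1/289)) = -43634/232/289 = -43634*289/232 = -6305113/116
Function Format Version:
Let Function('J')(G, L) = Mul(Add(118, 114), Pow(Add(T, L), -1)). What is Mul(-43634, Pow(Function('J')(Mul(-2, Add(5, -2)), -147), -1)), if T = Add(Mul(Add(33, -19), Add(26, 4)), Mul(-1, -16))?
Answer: Rational(-6305113, 116) ≈ -54354.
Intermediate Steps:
T = 436 (T = Add(Mul(14, 30), 16) = Add(420, 16) = 436)
Function('J')(G, L) = Mul(232, Pow(Add(436, L), -1)) (Function('J')(G, L) = Mul(Add(118, 114), Pow(Add(436, L), -1)) = Mul(232, Pow(Add(436, L), -1)))
Mul(-43634, Pow(Function('J')(Mul(-2, Add(5, -2)), -147), -1)) = Mul(-43634, Pow(Mul(232, Pow(Add(436, -147), -1)), -1)) = Mul(-43634, Pow(Mul(232, Pow(289, -1)), -1)) = Mul(-43634, Pow(Mul(232, Rational(1, 289)), -1)) = Mul(-43634, Pow(Rational(232, 289), -1)) = Mul(-43634, Rational(289, 232)) = Rational(-6305113, 116)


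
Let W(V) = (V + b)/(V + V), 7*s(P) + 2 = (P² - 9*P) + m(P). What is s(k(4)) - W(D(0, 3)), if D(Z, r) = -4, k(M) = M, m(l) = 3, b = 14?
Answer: -41/28 ≈ -1.4643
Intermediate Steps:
s(P) = ⅐ - 9*P/7 + P²/7 (s(P) = -2/7 + ((P² - 9*P) + 3)/7 = -2/7 + (3 + P² - 9*P)/7 = -2/7 + (3/7 - 9*P/7 + P²/7) = ⅐ - 9*P/7 + P²/7)
W(V) = (14 + V)/(2*V) (W(V) = (V + 14)/(V + V) = (14 + V)/((2*V)) = (14 + V)*(1/(2*V)) = (14 + V)/(2*V))
s(k(4)) - W(D(0, 3)) = (⅐ - 9/7*4 + (⅐)*4²) - (14 - 4)/(2*(-4)) = (⅐ - 36/7 + (⅐)*16) - (-1)*10/(2*4) = (⅐ - 36/7 + 16/7) - 1*(-5/4) = -19/7 + 5/4 = -41/28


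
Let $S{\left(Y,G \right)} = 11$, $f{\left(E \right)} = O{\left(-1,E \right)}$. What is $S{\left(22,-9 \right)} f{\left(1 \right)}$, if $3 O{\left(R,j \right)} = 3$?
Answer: $11$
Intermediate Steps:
$O{\left(R,j \right)} = 1$ ($O{\left(R,j \right)} = \frac{1}{3} \cdot 3 = 1$)
$f{\left(E \right)} = 1$
$S{\left(22,-9 \right)} f{\left(1 \right)} = 11 \cdot 1 = 11$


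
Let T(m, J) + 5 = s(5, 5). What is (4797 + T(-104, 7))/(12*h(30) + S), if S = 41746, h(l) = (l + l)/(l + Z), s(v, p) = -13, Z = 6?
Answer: 1593/13922 ≈ 0.11442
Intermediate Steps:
T(m, J) = -18 (T(m, J) = -5 - 13 = -18)
h(l) = 2*l/(6 + l) (h(l) = (l + l)/(l + 6) = (2*l)/(6 + l) = 2*l/(6 + l))
(4797 + T(-104, 7))/(12*h(30) + S) = (4797 - 18)/(12*(2*30/(6 + 30)) + 41746) = 4779/(12*(2*30/36) + 41746) = 4779/(12*(2*30*(1/36)) + 41746) = 4779/(12*(5/3) + 41746) = 4779/(20 + 41746) = 4779/41766 = 4779*(1/41766) = 1593/13922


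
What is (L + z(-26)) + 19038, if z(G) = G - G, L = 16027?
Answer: 35065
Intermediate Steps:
z(G) = 0
(L + z(-26)) + 19038 = (16027 + 0) + 19038 = 16027 + 19038 = 35065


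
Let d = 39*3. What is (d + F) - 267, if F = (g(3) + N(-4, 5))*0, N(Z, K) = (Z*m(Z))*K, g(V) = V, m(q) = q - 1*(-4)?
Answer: -150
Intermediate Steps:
m(q) = 4 + q (m(q) = q + 4 = 4 + q)
N(Z, K) = K*Z*(4 + Z) (N(Z, K) = (Z*(4 + Z))*K = K*Z*(4 + Z))
d = 117
F = 0 (F = (3 + 5*(-4)*(4 - 4))*0 = (3 + 5*(-4)*0)*0 = (3 + 0)*0 = 3*0 = 0)
(d + F) - 267 = (117 + 0) - 267 = 117 - 267 = -150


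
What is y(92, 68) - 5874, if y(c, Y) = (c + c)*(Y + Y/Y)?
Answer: 6822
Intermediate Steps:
y(c, Y) = 2*c*(1 + Y) (y(c, Y) = (2*c)*(Y + 1) = (2*c)*(1 + Y) = 2*c*(1 + Y))
y(92, 68) - 5874 = 2*92*(1 + 68) - 5874 = 2*92*69 - 5874 = 12696 - 5874 = 6822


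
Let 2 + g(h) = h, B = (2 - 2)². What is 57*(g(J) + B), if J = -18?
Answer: -1140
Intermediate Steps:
B = 0 (B = 0² = 0)
g(h) = -2 + h
57*(g(J) + B) = 57*((-2 - 18) + 0) = 57*(-20 + 0) = 57*(-20) = -1140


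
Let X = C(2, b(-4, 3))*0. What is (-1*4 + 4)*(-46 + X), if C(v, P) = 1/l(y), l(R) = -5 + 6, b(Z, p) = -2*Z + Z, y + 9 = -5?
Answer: 0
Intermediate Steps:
y = -14 (y = -9 - 5 = -14)
b(Z, p) = -Z
l(R) = 1
C(v, P) = 1 (C(v, P) = 1/1 = 1)
X = 0 (X = 1*0 = 0)
(-1*4 + 4)*(-46 + X) = (-1*4 + 4)*(-46 + 0) = (-4 + 4)*(-46) = 0*(-46) = 0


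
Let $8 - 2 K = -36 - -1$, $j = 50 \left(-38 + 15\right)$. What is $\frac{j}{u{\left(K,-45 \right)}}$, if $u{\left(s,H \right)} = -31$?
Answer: $\frac{1150}{31} \approx 37.097$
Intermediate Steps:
$j = -1150$ ($j = 50 \left(-23\right) = -1150$)
$K = \frac{43}{2}$ ($K = 4 - \frac{-36 - -1}{2} = 4 - \frac{-36 + 1}{2} = 4 - - \frac{35}{2} = 4 + \frac{35}{2} = \frac{43}{2} \approx 21.5$)
$\frac{j}{u{\left(K,-45 \right)}} = - \frac{1150}{-31} = \left(-1150\right) \left(- \frac{1}{31}\right) = \frac{1150}{31}$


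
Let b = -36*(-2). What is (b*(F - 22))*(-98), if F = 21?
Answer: 7056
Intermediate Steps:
b = 72 (b = -6*(-12) = 72)
(b*(F - 22))*(-98) = (72*(21 - 22))*(-98) = (72*(-1))*(-98) = -72*(-98) = 7056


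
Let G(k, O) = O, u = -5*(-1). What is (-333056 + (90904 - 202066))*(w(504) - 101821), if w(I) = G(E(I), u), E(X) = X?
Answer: 45228499888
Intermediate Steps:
u = 5
w(I) = 5
(-333056 + (90904 - 202066))*(w(504) - 101821) = (-333056 + (90904 - 202066))*(5 - 101821) = (-333056 - 111162)*(-101816) = -444218*(-101816) = 45228499888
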